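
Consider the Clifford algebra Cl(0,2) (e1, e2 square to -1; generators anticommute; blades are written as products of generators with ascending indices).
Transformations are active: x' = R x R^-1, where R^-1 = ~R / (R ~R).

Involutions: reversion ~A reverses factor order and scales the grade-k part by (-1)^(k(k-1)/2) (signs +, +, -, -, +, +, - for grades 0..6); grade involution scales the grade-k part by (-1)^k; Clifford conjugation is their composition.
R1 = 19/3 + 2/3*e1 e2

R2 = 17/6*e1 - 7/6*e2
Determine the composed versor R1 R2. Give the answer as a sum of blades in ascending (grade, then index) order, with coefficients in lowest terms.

Distribute over the terms of R1 (each basis-blade product reordered to ascending indices, repeated generators contracted through their squares):
(19/3) R2 = 323/18*e1 - 133/18*e2
(2/3*e1 e2) R2 = 7/9*e1 + 17/9*e2
Summing the partial products and collecting blades:
Answer: 337/18*e1 - 11/2*e2


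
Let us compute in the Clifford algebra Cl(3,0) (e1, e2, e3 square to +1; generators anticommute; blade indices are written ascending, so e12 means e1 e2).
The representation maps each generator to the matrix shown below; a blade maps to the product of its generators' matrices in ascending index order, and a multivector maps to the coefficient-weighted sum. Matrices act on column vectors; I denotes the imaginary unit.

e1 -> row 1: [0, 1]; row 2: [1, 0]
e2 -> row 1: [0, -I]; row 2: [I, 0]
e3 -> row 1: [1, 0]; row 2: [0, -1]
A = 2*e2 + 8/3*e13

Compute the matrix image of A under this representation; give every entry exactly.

Bivector images (products of the table entries): rho(e13) = rho(e1)rho(e3) = row 1: [0, -1]; row 2: [1, 0].
M = (2)*rho(e2) + (8/3)*rho(e13), summed entrywise:
Answer: row 1: [0, -8/3 - 2*I]; row 2: [8/3 + 2*I, 0]


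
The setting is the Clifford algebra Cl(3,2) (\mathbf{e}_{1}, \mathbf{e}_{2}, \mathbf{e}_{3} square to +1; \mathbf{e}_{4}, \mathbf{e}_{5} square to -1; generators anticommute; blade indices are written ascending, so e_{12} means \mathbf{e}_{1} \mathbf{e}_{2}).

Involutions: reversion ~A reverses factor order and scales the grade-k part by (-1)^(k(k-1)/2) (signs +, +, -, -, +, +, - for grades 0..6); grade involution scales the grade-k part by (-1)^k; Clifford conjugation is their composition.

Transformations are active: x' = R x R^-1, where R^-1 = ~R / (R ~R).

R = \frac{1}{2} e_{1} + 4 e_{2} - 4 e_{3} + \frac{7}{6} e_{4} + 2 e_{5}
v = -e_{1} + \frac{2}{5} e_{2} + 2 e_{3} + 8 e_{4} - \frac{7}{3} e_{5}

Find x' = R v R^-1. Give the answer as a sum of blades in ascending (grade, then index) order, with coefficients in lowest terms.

~R = \frac{1}{2} e_{1} + 4 e_{2} - 4 e_{3} + \frac{7}{6} e_{4} + 2 e_{5}, and R ~R = \frac{242}{9}, so R^-1 = ~R / (\frac{242}{9}).
R v = -\frac{347}{30} + \frac{21}{5} e_{12} - 3 e_{13} + \frac{31}{6} e_{14} + \frac{5}{6} e_{15} + \frac{48}{5} e_{23} + \frac{473}{15} e_{24} - \frac{152}{15} e_{25} - \frac{103}{3} e_{34} + \frac{16}{3} e_{35} - \frac{337}{18} e_{45}
Answer: \frac{1379}{2420} e_{1} - \frac{2324}{605} e_{2} + \frac{872}{605} e_{3} - \frac{21789}{2420} e_{4} + \frac{1112}{1815} e_{5}


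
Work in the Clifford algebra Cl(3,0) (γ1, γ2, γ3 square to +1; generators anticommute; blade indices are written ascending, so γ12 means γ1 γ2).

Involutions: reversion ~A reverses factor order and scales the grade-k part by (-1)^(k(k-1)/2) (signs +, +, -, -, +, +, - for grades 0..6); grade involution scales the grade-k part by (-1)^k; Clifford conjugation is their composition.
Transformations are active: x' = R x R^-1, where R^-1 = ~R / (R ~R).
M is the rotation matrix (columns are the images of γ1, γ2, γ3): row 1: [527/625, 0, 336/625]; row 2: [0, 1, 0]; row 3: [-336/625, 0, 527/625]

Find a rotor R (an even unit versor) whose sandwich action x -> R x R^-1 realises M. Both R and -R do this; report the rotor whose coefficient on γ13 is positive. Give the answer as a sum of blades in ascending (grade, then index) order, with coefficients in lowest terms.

Method: write R = a + b12*γ12 + b13*γ13 + b23*γ23 with a^2 + b12^2 + b13^2 + b23^2 = 1 (so R^-1 = ~R). Expanding the columns R e_j ~R gives tr M = 4a^2 - 1 and, from the antisymmetric part, M21 - M12 = -4a*b12, M13 - M31 = 4a*b13, M32 - M23 = -4a*b23.
Here tr M = 1679/625, so a^2 = (1 + tr M)/4 = 576/625 and a = ±24/25. Taking a = 24/25: M21 - M12 = 0, M13 - M31 = 672/625, M32 - M23 = 0, giving b12 = 0, b13 = 7/25, b23 = 0, i.e. R = 24/25 + 7/25*γ13.
Its γ13 coefficient is already positive.
Answer: 24/25 + 7/25*γ13. Why the constraint matters: R and -R act identically through the sandwich — M has trace 1679/625 either way — so only the sign condition on γ13 picks one of the two preimages.


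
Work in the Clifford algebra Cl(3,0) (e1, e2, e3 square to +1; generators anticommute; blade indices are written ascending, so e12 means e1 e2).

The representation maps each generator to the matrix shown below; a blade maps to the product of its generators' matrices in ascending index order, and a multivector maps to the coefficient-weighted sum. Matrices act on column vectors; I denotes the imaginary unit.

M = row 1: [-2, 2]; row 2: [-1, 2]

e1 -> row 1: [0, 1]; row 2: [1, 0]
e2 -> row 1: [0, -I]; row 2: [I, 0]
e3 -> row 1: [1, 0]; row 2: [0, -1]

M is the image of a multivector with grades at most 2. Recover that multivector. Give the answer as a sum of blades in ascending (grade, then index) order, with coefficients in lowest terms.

Method: 1, rho(e1), rho(e2), rho(e3) form a trace-orthogonal basis of the 2x2 complex matrices (tr(X Y) = 2 if X = Y, else 0), so M = m0*1 + m1*rho(e1) + m2*rho(e2) + m3*rho(e3) with m0 = tr(M)/2 = 0, m1 = tr(M rho(e1))/2 = 1/2, m2 = tr(M rho(e2))/2 = 3*I/2, m3 = tr(M rho(e3))/2 = -2.
Multiplying table entries, the bivector images are rho(e12) = I*rho(e3), rho(e13) = -I*rho(e2), rho(e23) = I*rho(e1); with real blade coefficients the real parts of m0..m3 are the coefficients of 1, e1, e2, e3 and the imaginary parts give the bivectors (e23: Im m1, e13: -Im m2, e12: Im m3).
Answer: 1/2*e1 - 2*e3 - 3/2*e13


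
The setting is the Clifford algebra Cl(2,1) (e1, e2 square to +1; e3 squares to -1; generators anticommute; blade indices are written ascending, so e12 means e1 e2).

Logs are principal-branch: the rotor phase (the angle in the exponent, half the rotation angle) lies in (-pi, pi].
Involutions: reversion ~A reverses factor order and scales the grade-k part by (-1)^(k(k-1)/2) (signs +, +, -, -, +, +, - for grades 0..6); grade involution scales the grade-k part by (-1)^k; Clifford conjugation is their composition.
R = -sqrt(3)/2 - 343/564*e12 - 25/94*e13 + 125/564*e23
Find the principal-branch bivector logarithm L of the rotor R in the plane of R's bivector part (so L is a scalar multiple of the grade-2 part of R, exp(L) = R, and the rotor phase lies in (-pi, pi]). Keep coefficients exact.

The scalar part of R is -sqrt(3)/2, which pins the rotor phase on the principal branch; dividing the bivector part by the sine of that phase recovers the unit plane, and L is the phase times that plane.
Concretely: cos(phase) = -sqrt(3)/2 gives phase = ±5*pi/6, and since phase/sin(phase) is even the sign is immaterial: L = (phase/sin(phase)) * <R>_2 = (5*pi/3) * <R>_2.
Answer: -1715*pi/1692*e12 - 125*pi/282*e13 + 625*pi/1692*e23


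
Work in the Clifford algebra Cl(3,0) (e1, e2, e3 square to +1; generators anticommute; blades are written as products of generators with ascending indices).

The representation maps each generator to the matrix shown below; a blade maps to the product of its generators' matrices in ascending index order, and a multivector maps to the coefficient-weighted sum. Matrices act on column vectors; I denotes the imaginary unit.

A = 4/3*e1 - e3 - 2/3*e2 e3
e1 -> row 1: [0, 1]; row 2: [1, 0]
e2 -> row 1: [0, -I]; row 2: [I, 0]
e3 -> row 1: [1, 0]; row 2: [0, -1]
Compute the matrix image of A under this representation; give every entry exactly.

Bivector images (products of the table entries): rho(e2 e3) = rho(e2)rho(e3) = row 1: [0, I]; row 2: [I, 0].
M = (4/3)*rho(e1) + (-1)*rho(e3) + (-2/3)*rho(e2 e3), summed entrywise:
Answer: row 1: [-1, 4/3 - 2*I/3]; row 2: [4/3 - 2*I/3, 1]


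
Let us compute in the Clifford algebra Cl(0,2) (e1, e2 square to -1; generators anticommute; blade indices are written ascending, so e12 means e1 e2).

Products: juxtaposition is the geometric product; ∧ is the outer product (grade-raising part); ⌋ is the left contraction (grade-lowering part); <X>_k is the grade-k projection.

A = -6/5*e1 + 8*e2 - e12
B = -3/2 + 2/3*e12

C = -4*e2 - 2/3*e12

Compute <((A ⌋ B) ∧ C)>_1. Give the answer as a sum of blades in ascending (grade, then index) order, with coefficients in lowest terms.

step 1: 2/3 + 16/3*e1 + 4/5*e2
step 2: -8/3*e2 - 196/9*e12
step 3: -8/3*e2
Answer: -8/3*e2


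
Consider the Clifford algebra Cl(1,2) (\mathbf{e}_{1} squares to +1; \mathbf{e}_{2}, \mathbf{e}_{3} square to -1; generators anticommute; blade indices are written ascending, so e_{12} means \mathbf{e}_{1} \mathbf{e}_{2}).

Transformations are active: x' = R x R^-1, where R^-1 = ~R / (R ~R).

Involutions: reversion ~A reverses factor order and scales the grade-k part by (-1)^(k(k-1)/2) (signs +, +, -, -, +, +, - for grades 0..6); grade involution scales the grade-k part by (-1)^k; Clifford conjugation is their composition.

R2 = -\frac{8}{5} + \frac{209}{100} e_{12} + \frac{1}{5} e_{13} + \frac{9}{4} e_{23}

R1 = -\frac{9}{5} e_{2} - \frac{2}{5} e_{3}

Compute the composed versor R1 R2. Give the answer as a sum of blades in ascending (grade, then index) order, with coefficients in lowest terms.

Distribute over the terms of R1 (each basis-blade product reordered to ascending indices, repeated generators contracted through their squares):
(-\frac{9}{5} e_{2}) R2 = -\frac{1881}{500} e_{1} + \frac{72}{25} e_{2} + \frac{81}{20} e_{3} + \frac{9}{25} e_{123}
(-\frac{2}{5} e_{3}) R2 = -\frac{2}{25} e_{1} - \frac{9}{10} e_{2} + \frac{16}{25} e_{3} - \frac{209}{250} e_{123}
Summing the partial products and collecting blades:
Answer: -\frac{1921}{500} e_{1} + \frac{99}{50} e_{2} + \frac{469}{100} e_{3} - \frac{119}{250} e_{123}


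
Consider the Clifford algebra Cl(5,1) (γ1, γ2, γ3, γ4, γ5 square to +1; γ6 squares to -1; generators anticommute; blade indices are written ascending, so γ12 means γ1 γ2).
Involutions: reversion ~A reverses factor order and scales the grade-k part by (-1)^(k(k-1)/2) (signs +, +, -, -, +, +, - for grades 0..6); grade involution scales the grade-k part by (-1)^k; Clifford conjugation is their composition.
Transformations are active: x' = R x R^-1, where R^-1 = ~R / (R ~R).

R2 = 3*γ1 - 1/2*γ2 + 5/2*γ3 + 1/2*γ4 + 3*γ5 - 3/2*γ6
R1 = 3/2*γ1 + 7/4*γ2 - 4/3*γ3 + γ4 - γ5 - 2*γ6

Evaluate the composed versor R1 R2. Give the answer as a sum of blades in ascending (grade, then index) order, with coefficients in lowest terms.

Distribute over the terms of R1 (each basis-blade product reordered to ascending indices, repeated generators contracted through their squares):
(3/2*γ1) R2 = 9/2 - 3/4*γ12 + 15/4*γ13 + 3/4*γ14 + 9/2*γ15 - 9/4*γ16
(7/4*γ2) R2 = -7/8 - 21/4*γ12 + 35/8*γ23 + 7/8*γ24 + 21/4*γ25 - 21/8*γ26
(-4/3*γ3) R2 = -10/3 + 4*γ13 - 2/3*γ23 - 2/3*γ34 - 4*γ35 + 2*γ36
(γ4) R2 = 1/2 - 3*γ14 + 1/2*γ24 - 5/2*γ34 + 3*γ45 - 3/2*γ46
(-γ5) R2 = -3 + 3*γ15 - 1/2*γ25 + 5/2*γ35 + 1/2*γ45 + 3/2*γ56
(-2*γ6) R2 = -3 + 6*γ16 - γ26 + 5*γ36 + γ46 + 6*γ56
Summing the partial products and collecting blades:
Answer: -125/24 - 6*γ12 + 31/4*γ13 - 9/4*γ14 + 15/2*γ15 + 15/4*γ16 + 89/24*γ23 + 11/8*γ24 + 19/4*γ25 - 29/8*γ26 - 19/6*γ34 - 3/2*γ35 + 7*γ36 + 7/2*γ45 - 1/2*γ46 + 15/2*γ56


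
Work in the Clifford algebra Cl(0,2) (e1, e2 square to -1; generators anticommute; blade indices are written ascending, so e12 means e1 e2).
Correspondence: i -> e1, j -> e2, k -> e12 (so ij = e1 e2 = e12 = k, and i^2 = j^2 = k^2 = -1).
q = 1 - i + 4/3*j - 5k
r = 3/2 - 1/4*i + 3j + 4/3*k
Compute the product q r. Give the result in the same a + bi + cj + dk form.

In blades: q = 1 - e1 + 4/3*e2 - 5*e12, r = 3/2 - 1/4*e1 + 3*e2 + 4/3*e12.
Distribute q over r term by term (generator squares from the signature, products reordered to ascending indices): (1)*r = 3/2 - 1/4*e1 + 3*e2 + 4/3*e12; (-e1)*r = -1/4 - 3/2*e1 + 4/3*e2 - 3*e12; (4/3*e2)*r = -4 + 16/9*e1 + 2*e2 + 1/3*e12; (-5*e12)*r = 20/3 + 15*e1 + 5/4*e2 - 15/2*e12.
Sum: 47/12 + 541/36*e1 + 91/12*e2 - 53/6*e12; translating back through the correspondence:
Answer: 47/12 + 541/36*i + 91/12*j - 53/6*k


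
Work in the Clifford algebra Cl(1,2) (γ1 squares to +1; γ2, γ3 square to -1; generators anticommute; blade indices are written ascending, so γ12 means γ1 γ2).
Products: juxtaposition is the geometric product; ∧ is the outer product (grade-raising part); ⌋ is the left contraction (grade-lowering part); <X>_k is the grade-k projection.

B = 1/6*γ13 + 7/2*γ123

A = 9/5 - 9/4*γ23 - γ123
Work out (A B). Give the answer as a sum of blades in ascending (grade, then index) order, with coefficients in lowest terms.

step 1: 7/2 + 63/8*γ1 + 1/6*γ2 + 3/8*γ12 + 3/10*γ13 + 63/10*γ123
Answer: 7/2 + 63/8*γ1 + 1/6*γ2 + 3/8*γ12 + 3/10*γ13 + 63/10*γ123


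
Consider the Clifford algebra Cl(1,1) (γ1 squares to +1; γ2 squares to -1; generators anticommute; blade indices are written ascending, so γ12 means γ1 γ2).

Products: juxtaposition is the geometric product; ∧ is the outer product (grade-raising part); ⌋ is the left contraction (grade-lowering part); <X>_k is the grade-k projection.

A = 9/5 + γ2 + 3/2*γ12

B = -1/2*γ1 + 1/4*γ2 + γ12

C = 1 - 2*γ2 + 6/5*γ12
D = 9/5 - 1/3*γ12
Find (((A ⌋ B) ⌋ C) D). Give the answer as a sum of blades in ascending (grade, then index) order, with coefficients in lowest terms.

step 1: 5/4 + 1/10*γ1 + 9/20*γ2 + 9/5*γ12
step 2: 431/100 + 27/50*γ1 - 119/50*γ2 + 3/2*γ12
step 3: 3629/500 + 662/375*γ1 - 558/125*γ2 + 379/300*γ12
Answer: 3629/500 + 662/375*γ1 - 558/125*γ2 + 379/300*γ12


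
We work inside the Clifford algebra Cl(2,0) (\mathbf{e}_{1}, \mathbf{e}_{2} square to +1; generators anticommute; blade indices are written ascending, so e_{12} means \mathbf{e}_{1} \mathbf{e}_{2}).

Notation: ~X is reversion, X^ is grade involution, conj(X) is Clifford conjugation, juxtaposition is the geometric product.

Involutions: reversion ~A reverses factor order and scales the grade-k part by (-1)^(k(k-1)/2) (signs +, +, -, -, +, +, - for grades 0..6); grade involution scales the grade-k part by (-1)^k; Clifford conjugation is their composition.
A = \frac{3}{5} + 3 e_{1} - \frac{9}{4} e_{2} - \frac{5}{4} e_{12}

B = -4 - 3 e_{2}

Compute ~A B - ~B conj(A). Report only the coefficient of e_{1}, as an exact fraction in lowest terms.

first term: \frac{87}{20} - \frac{63}{4} e_{1} + \frac{36}{5} e_{2} - 14 e_{12}
second term: -\frac{183}{20} + \frac{63}{4} e_{1} - \frac{54}{5} e_{2} - 14 e_{12}
Answer: -\frac{63}{2}


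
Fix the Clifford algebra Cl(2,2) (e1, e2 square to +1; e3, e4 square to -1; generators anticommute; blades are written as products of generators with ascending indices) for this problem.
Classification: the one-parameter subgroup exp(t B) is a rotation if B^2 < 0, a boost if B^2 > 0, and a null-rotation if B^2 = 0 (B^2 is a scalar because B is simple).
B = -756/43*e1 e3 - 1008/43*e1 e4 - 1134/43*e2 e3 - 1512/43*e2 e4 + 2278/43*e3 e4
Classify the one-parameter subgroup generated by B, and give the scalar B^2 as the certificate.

B^2 term by term: the squares give (-756/43)^2*(e1 e3)^2 + (-1008/43)^2*(e1 e4)^2 + (-1134/43)^2*(e2 e3)^2 + (-1512/43)^2*(e2 e4)^2 + (2278/43)^2*(e3 e4)^2 = 571536/1849*(+1) + 1016064/1849*(+1) + 1285956/1849*(+1) + 2286144/1849*(+1) + 5189284/1849*(-1) = -16 (each basis 2-blade squares to minus the product of its generators' squares); cross terms between blades sharing an index anticommute and cancel; the commuting (index-disjoint) pairs give grade-4 terms 2*c*c'*(blade product), which cancel blade by blade — e1 e2 e3 e4: -2286144/1849 + 2286144/1849 = 0 — confirming B is simple. So B^2 = -16.
Answer: rotation, certificate B^2 = -16. Key observation: B^2 = -16 is a conjugation invariant, so its sign decides the class regardless of the surface form of B.


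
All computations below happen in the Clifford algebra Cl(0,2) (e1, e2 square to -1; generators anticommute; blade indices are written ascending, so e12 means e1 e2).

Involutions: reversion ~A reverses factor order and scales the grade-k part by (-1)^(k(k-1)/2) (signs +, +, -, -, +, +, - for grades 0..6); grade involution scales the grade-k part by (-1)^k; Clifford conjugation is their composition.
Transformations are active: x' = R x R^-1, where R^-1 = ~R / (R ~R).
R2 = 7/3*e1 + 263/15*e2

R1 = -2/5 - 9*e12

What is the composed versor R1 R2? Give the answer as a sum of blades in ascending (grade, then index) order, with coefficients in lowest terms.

Distribute over the terms of R1 (each basis-blade product reordered to ascending indices, repeated generators contracted through their squares):
(-2/5) R2 = -14/15*e1 - 526/75*e2
(-9*e12) R2 = 789/5*e1 - 21*e2
Summing the partial products and collecting blades:
Answer: 2353/15*e1 - 2101/75*e2


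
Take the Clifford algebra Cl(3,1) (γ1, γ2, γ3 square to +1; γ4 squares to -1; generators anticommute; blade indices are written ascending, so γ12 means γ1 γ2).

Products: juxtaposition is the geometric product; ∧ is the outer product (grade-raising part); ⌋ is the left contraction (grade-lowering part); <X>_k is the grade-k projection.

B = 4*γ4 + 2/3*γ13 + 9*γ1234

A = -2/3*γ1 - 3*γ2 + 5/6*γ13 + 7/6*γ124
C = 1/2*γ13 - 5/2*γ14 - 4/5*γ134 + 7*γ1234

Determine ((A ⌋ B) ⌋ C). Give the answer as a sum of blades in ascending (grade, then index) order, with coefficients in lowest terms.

step 1: -5/9 - 197/18*γ3 + 15/2*γ24 + 27*γ134 - 6*γ234
step 2: -108/5 + 1709/36*γ1 + 189*γ2 - 475/9*γ13 - 221/30*γ14 - 1379/18*γ124 + 4/9*γ134 - 35/9*γ1234
Answer: -108/5 + 1709/36*γ1 + 189*γ2 - 475/9*γ13 - 221/30*γ14 - 1379/18*γ124 + 4/9*γ134 - 35/9*γ1234


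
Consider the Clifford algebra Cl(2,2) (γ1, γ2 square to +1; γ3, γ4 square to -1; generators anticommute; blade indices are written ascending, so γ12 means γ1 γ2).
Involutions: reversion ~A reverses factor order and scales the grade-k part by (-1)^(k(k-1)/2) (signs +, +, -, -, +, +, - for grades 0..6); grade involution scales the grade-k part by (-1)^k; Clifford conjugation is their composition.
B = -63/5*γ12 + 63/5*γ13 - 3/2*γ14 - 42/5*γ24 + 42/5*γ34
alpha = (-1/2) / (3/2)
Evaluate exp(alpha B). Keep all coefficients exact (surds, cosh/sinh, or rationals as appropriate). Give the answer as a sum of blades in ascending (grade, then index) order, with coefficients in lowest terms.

B^2 term by term: the squares give (-63/5)^2*(γ12)^2 + (63/5)^2*(γ13)^2 + (-3/2)^2*(γ14)^2 + (-42/5)^2*(γ24)^2 + (42/5)^2*(γ34)^2 = 3969/25*(-1) + 3969/25*(+1) + 9/4*(+1) + 1764/25*(+1) + 1764/25*(-1) = 9/4 (each basis 2-blade squares to minus the product of its generators' squares); cross terms between blades sharing an index anticommute and cancel; the commuting (index-disjoint) pairs give grade-4 terms 2*c*c'*(blade product), which cancel blade by blade — γ1234: -5292/25 + 5292/25 = 0 — confirming B is simple. So B^2 = 9/4.
B^2 = 9/4 — since the square is positive, the closed form is hyperbolic: l = 3/2, alpha*l = -1/2, so exp(alpha B) = cosh(-1/2) + (sinh(-1/2)/(3/2))*B = cosh(1/2) + (-2*sinh(1/2)/3)*B.
Answer: cosh(1/2) + 42*sinh(1/2)/5*γ12 - 42*sinh(1/2)/5*γ13 + sinh(1/2)*γ14 + 28*sinh(1/2)/5*γ24 - 28*sinh(1/2)/5*γ34


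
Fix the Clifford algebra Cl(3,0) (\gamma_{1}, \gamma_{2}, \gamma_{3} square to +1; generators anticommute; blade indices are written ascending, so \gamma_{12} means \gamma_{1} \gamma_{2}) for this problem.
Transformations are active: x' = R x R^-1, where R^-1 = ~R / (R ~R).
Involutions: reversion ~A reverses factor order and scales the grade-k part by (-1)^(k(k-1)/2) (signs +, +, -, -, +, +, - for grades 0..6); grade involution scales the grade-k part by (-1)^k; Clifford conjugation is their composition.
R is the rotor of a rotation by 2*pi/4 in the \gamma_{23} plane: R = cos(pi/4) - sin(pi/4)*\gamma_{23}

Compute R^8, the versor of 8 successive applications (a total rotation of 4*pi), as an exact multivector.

Because a rotor carries half the rotation angle, composing 8 copies of this \gamma_{23}-plane rotor multiplies the phase: 8*(pi/4) = 2 \pi, hence R^8 = cos(2 \pi) - sin(2 \pi)*\gamma_{23}.
cos(2 \pi) = 1 and sin(2 \pi) = 0, so R^8 = 1. The total rotation 4*pi is 2 full turns, so every vector returns to itself, yet the rotor is +1, back on the identity sheet (an even number of 2*pi turns).
Answer: 1


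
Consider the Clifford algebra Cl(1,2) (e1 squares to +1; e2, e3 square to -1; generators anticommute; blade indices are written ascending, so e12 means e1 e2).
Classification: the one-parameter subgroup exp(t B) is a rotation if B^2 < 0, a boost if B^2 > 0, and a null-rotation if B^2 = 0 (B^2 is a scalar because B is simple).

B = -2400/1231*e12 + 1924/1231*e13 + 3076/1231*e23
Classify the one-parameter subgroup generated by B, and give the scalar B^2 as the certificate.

B^2 term by term: the squares give (-2400/1231)^2*(e12)^2 + (1924/1231)^2*(e13)^2 + (3076/1231)^2*(e23)^2 = 5760000/1515361*(+1) + 3701776/1515361*(+1) + 9461776/1515361*(-1) = 0 (each basis 2-blade squares to minus the product of its generators' squares); cross terms between blades sharing an index anticommute and cancel. So B^2 = 0.
Answer: null-rotation, certificate B^2 = 0. The class reads off the invariant scalar 0 directly.


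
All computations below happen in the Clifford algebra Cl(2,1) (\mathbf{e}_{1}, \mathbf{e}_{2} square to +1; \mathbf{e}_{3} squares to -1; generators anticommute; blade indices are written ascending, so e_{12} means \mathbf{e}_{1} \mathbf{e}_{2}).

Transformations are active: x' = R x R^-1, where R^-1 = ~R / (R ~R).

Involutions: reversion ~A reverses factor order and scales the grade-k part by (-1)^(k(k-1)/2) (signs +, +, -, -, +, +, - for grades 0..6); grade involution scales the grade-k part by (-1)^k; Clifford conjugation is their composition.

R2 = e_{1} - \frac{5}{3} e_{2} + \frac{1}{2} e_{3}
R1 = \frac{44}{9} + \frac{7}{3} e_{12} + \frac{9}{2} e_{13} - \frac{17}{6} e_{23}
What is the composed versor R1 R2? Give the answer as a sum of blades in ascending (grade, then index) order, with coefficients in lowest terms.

Distribute over the terms of R2 (each basis-blade product reordered to ascending indices, repeated generators contracted through their squares):
R1 (e_{1}) = \frac{44}{9} e_{1} - \frac{7}{3} e_{2} - \frac{9}{2} e_{3} - \frac{17}{6} e_{123}
R1 (-\frac{5}{3} e_{2}) = -\frac{35}{9} e_{1} - \frac{220}{27} e_{2} - \frac{85}{18} e_{3} + \frac{15}{2} e_{123}
R1 (\frac{1}{2} e_{3}) = -\frac{9}{4} e_{1} + \frac{17}{12} e_{2} + \frac{22}{9} e_{3} + \frac{7}{6} e_{123}
Summing the partial products and collecting blades:
Answer: -\frac{5}{4} e_{1} - \frac{979}{108} e_{2} - \frac{61}{9} e_{3} + \frac{35}{6} e_{123}


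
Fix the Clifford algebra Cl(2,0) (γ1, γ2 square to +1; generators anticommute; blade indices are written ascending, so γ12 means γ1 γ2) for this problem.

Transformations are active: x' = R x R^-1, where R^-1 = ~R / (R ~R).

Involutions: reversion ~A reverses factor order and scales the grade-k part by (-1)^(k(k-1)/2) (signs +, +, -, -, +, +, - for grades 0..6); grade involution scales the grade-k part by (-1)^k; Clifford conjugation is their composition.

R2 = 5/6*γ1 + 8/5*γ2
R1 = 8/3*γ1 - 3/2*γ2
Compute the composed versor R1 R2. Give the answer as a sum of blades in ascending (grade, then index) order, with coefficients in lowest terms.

Distribute over the terms of R1 (each basis-blade product reordered to ascending indices, repeated generators contracted through their squares):
(8/3*γ1) R2 = 20/9 + 64/15*γ12
(-3/2*γ2) R2 = -12/5 + 5/4*γ12
Summing the partial products and collecting blades:
Answer: -8/45 + 331/60*γ12


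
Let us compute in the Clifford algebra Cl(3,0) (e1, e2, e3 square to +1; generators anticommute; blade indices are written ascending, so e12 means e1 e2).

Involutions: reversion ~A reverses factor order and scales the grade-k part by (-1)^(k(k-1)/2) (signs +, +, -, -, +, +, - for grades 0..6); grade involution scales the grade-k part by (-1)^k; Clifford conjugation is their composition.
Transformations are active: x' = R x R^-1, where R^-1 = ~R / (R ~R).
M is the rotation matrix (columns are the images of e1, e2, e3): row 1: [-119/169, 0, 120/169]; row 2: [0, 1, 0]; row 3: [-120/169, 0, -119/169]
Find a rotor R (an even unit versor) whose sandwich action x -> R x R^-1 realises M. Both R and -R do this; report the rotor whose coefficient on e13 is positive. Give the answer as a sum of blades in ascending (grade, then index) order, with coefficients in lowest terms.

Method: write R = a + b12*e12 + b13*e13 + b23*e23 with a^2 + b12^2 + b13^2 + b23^2 = 1 (so R^-1 = ~R). Expanding the columns R e_j ~R gives tr M = 4a^2 - 1 and, from the antisymmetric part, M21 - M12 = -4a*b12, M13 - M31 = 4a*b13, M32 - M23 = -4a*b23.
Here tr M = -69/169, so a^2 = (1 + tr M)/4 = 25/169 and a = ±5/13. Taking a = 5/13: M21 - M12 = 0, M13 - M31 = 240/169, M32 - M23 = 0, giving b12 = 0, b13 = 12/13, b23 = 0, i.e. R = 5/13 + 12/13*e13.
Its e13 coefficient is already positive.
Answer: 5/13 + 12/13*e13. Why the constraint matters: R and -R act identically through the sandwich — M has trace -69/169 either way — so only the sign condition on e13 picks one of the two preimages.


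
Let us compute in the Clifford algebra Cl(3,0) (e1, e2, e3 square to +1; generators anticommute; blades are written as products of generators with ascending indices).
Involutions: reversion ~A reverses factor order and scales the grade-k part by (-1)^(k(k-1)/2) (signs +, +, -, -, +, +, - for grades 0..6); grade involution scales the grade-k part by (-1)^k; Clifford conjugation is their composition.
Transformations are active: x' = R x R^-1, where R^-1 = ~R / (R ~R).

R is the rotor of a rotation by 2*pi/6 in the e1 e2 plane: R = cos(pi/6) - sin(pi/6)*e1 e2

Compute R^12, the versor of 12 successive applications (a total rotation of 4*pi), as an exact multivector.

The rotor phase is half the rotation angle and phases add under composition, so 12 steps in the e1 e2 plane accumulate phase 12*(pi/6) = 2*pi: R^12 = cos(2*pi) - sin(2*pi)*e1 e2.
cos(2*pi) = 1 and sin(2*pi) = 0, so R^12 = 1. The total rotation 4*pi is 2 full turns, so every vector returns to itself, yet the rotor is +1, back on the identity sheet (an even number of 2*pi turns).
Answer: 1


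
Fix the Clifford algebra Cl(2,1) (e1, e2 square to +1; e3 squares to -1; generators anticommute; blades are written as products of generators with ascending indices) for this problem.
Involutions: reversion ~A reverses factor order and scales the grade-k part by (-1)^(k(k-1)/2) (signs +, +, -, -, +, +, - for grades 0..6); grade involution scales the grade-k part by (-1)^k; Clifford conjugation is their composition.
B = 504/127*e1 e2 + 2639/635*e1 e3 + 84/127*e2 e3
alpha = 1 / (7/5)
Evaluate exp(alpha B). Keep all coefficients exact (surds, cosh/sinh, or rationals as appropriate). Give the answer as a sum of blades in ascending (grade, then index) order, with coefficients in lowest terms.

B^2 term by term: the squares give (504/127)^2*(e1 e2)^2 + (2639/635)^2*(e1 e3)^2 + (84/127)^2*(e2 e3)^2 = 254016/16129*(-1) + 6964321/403225*(+1) + 7056/16129*(+1) = 49/25 (each basis 2-blade squares to minus the product of its generators' squares); cross terms between blades sharing an index anticommute and cancel. So B^2 = 49/25.
B^2 = 49/25 — since the square is positive, the closed form is hyperbolic: l = 7/5, alpha*l = 1, so exp(alpha B) = cosh(1) + (sinh(1)/(7/5))*B = cosh(1) + (5*sinh(1)/7)*B.
Answer: cosh(1) + 360*sinh(1)/127*e1 e2 + 377*sinh(1)/127*e1 e3 + 60*sinh(1)/127*e2 e3


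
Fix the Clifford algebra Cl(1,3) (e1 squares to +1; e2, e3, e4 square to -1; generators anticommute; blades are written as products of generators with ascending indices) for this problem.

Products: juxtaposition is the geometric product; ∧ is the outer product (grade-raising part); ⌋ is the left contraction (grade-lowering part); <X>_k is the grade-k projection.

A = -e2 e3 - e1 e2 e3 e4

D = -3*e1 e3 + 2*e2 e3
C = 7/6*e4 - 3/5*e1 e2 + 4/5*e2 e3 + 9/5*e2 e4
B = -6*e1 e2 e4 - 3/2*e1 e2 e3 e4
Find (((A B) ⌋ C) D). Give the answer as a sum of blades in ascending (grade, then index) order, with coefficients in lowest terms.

step 1: -3/2 - 6*e3 - 3/2*e1 e4 + 6*e1 e3 e4
step 2: -24/5*e2 - 7/4*e4 + 9/10*e1 e2 - 6/5*e2 e3 - 27/10*e2 e4
step 3: 12/5 + 48/5*e3 - 18/5*e1 e2 - 9/5*e1 e3 + 27/10*e2 e3 + 27/5*e3 e4 - 72/5*e1 e2 e3 + 21/4*e1 e3 e4 - 7/2*e2 e3 e4 - 81/10*e1 e2 e3 e4
Answer: 12/5 + 48/5*e3 - 18/5*e1 e2 - 9/5*e1 e3 + 27/10*e2 e3 + 27/5*e3 e4 - 72/5*e1 e2 e3 + 21/4*e1 e3 e4 - 7/2*e2 e3 e4 - 81/10*e1 e2 e3 e4


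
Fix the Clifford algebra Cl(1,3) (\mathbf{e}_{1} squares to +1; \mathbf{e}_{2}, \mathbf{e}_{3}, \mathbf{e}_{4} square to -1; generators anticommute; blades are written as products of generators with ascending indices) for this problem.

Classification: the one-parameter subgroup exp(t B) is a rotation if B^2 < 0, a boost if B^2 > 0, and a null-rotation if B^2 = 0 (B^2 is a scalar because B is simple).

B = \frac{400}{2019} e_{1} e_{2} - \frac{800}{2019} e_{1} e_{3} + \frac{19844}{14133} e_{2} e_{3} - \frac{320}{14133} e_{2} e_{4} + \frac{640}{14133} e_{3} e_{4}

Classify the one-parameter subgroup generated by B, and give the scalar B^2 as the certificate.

B^2 term by term: the squares give (\frac{400}{2019})^2*(e_{1} e_{2})^2 + (-\frac{800}{2019})^2*(e_{1} e_{3})^2 + (\frac{19844}{14133})^2*(e_{2} e_{3})^2 + (-\frac{320}{14133})^2*(e_{2} e_{4})^2 + (\frac{640}{14133})^2*(e_{3} e_{4})^2 = \frac{160000}{4076361}*(+1) + \frac{640000}{4076361}*(+1) + \frac{393784336}{199741689}*(-1) + \frac{102400}{199741689}*(-1) + \frac{409600}{199741689}*(-1) = -\frac{16}{9} (each basis 2-blade squares to minus the product of its generators' squares); cross terms between blades sharing an index anticommute and cancel; the commuting (index-disjoint) pairs give grade-4 terms 2*c*c'*(blade product), which cancel blade by blade — e_{1} e_{2} e_{3} e_{4}: \frac{512000}{28534527} - \frac{512000}{28534527} = 0 — confirming B is simple. So B^2 = -\frac{16}{9}.
Answer: rotation, certificate B^2 = -\frac{16}{9}. The scalar -\frac{16}{9} is the complete invariant here: its sign names the subgroup type.


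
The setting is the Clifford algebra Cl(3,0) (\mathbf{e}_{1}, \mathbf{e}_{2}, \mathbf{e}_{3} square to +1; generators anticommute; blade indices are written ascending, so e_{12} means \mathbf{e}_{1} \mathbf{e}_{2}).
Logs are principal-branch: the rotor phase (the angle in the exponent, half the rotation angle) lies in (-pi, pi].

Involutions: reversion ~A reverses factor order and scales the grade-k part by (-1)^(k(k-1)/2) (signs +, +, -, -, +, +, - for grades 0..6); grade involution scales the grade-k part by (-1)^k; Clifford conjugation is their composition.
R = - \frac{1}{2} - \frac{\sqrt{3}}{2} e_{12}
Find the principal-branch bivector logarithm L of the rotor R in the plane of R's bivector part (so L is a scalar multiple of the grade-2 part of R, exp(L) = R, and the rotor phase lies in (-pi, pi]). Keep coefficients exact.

The scalar part of R is - \frac{1}{2}, and that scalar determines the rotor phase on the principal branch; recovering the unit plane as bivector-part over sine of the phase gives L = phase * plane.
Concretely: cos(phase) = - \frac{1}{2} gives phase = ±\frac{2 \pi}{3}, and since phase/sin(phase) is even the sign is immaterial: L = (phase/sin(phase)) * <R>_2 = (\frac{4 \sqrt{3} \pi}{9}) * <R>_2.
Answer: - \frac{2 \pi}{3} e_{12}


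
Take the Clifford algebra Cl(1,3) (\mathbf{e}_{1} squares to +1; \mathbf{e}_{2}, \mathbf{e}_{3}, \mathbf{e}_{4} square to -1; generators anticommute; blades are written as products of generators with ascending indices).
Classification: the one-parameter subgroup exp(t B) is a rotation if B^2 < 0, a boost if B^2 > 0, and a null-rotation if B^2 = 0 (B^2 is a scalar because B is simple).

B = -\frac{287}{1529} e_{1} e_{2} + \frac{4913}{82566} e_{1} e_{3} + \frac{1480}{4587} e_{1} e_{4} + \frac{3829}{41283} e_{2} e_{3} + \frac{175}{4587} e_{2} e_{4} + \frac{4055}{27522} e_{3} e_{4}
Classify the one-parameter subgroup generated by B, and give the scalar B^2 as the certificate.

B^2 term by term: the squares give (-\frac{287}{1529})^2*(e_{1} e_{2})^2 + (\frac{4913}{82566})^2*(e_{1} e_{3})^2 + (\frac{1480}{4587})^2*(e_{1} e_{4})^2 + (\frac{3829}{41283})^2*(e_{2} e_{3})^2 + (\frac{175}{4587})^2*(e_{2} e_{4})^2 + (\frac{4055}{27522})^2*(e_{3} e_{4})^2 = \frac{82369}{2337841}*(+1) + \frac{24137569}{6817144356}*(+1) + \frac{2190400}{21040569}*(+1) + \frac{14661241}{1704286089}*(-1) + \frac{30625}{21040569}*(-1) + \frac{16443025}{757460484}*(-1) = \frac{1}{9} (each basis 2-blade squares to minus the product of its generators' squares); cross terms between blades sharing an index anticommute and cancel; the commuting (index-disjoint) pairs give grade-4 terms 2*c*c'*(blade product), which cancel blade by blade — e_{1} e_{2} e_{3} e_{4}: -\frac{1163785}{21040569} - \frac{859775}{189365121} + \frac{11333840}{189365121} = 0 — confirming B is simple. So B^2 = \frac{1}{9}.
Answer: boost, certificate B^2 = \frac{1}{9}. Why this suffices: the scalar \frac{1}{9} survives any versor conjugation, so its sign alone determines the class however B is presented.


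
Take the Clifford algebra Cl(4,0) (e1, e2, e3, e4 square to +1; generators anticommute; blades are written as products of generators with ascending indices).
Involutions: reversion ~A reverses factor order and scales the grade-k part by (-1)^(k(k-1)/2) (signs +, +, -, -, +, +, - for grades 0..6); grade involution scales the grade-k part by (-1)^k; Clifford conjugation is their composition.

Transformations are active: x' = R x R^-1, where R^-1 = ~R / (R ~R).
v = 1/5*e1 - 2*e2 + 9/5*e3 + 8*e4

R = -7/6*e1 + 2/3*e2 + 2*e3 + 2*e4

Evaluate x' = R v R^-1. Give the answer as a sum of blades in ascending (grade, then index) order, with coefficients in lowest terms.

~R = -7/6*e1 + 2/3*e2 + 2*e3 + 2*e4, and R ~R = 353/36, so R^-1 = ~R / (353/36).
R v = 541/30 + 11/5*e1 e2 - 5/2*e1 e3 - 146/15*e1 e4 + 26/5*e2 e3 + 28/3*e2 e4 + 62/5*e3 e4
Answer: -7927/1765*e1 + 7858/1765*e2 + 9807/1765*e3 - 1136/1765*e4


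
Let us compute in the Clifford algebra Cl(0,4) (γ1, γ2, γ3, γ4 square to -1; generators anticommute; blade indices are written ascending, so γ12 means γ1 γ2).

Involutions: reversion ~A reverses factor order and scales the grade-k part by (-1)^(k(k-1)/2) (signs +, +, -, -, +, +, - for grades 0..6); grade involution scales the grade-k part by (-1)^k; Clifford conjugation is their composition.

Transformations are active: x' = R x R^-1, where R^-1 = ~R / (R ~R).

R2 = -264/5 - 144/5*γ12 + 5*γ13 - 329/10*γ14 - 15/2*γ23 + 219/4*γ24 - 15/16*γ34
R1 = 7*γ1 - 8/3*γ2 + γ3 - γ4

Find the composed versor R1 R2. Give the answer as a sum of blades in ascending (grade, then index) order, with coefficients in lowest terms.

Distribute over the terms of R1 (each basis-blade product reordered to ascending indices, repeated generators contracted through their squares):
(7*γ1) R2 = -1848/5*γ1 + 1008/5*γ2 - 35*γ3 + 2303/10*γ4 - 105/2*γ123 + 1533/4*γ124 - 105/16*γ134
(-8/3*γ2) R2 = 384/5*γ1 + 704/5*γ2 - 20*γ3 + 146*γ4 + 40/3*γ123 - 1316/15*γ124 + 5/2*γ234
(γ3) R2 = 5*γ1 - 15/2*γ2 - 264/5*γ3 + 15/16*γ4 - 144/5*γ123 + 329/10*γ134 - 219/4*γ234
(-γ4) R2 = 329/10*γ1 - 219/4*γ2 + 15/16*γ3 + 264/5*γ4 + 144/5*γ124 - 5*γ134 + 15/2*γ234
Summing the partial products and collecting blades:
Answer: -2549/10*γ1 + 5603/20*γ2 - 8549/80*γ3 + 34403/80*γ4 - 2039/30*γ123 + 19459/60*γ124 + 1707/80*γ134 - 179/4*γ234


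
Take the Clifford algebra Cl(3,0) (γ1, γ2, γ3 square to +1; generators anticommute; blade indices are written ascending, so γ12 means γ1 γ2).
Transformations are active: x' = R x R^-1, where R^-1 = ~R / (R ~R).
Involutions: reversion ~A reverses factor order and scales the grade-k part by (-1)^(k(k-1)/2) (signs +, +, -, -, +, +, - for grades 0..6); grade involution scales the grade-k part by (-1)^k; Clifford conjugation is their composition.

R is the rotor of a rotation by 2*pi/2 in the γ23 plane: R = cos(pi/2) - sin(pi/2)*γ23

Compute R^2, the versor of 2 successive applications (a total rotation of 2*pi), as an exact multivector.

Rotor phase runs at HALF the rotation angle; powers of one rotor simply add phase, so after 2 steps in γ23 the phase is 2*pi/2 = pi and R^2 = cos(pi) - sin(pi)*γ23.
cos(pi) = -1 and sin(pi) = 0, so R^2 = -1. The total rotation 2*pi is 1 full turn, so every vector returns to itself, yet the rotor is -1, on the OTHER sheet of the double cover (an odd number of 2*pi turns).
Answer: -1


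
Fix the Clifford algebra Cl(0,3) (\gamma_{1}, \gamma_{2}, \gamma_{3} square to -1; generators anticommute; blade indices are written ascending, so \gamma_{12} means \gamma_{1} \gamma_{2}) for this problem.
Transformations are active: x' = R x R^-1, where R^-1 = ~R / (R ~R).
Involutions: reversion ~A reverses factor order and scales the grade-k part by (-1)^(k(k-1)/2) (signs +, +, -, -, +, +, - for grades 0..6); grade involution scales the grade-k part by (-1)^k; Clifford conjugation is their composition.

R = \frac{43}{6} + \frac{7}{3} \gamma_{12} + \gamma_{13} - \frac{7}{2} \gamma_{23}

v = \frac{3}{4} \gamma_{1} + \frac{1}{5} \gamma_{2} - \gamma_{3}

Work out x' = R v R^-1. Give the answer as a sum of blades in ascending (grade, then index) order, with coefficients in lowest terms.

~R = \frac{43}{6} - \frac{7}{3} \gamma_{12} - \gamma_{13} + \frac{7}{2} \gamma_{23}, and R ~R = \frac{1261}{18}, so R^-1 = ~R / (\frac{1261}{18}).
R v = \frac{709}{120} \gamma_{1} - \frac{19}{60} \gamma_{2} - \frac{427}{60} \gamma_{3} - \frac{619}{120} \gamma_{123}
Answer: \frac{24571}{25220} \gamma_{1} - \frac{57}{485} \gamma_{2} - \frac{5042}{6305} \gamma_{3}


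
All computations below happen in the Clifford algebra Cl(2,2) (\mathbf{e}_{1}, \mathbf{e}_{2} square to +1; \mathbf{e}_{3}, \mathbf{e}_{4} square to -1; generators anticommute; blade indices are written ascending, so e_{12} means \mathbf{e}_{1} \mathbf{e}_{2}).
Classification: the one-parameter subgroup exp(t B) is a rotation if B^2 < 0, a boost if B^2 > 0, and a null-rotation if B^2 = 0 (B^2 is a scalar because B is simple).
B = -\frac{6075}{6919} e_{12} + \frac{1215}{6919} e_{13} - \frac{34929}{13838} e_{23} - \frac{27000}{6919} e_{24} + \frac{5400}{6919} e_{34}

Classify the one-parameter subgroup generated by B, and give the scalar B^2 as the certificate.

B^2 term by term: the squares give (-\frac{6075}{6919})^2*(e_{12})^2 + (\frac{1215}{6919})^2*(e_{13})^2 + (-\frac{34929}{13838})^2*(e_{23})^2 + (-\frac{27000}{6919})^2*(e_{24})^2 + (\frac{5400}{6919})^2*(e_{34})^2 = \frac{36905625}{47872561}*(-1) + \frac{1476225}{47872561}*(+1) + \frac{1220035041}{191490244}*(+1) + \frac{729000000}{47872561}*(+1) + \frac{29160000}{47872561}*(-1) = \frac{81}{4} (each basis 2-blade squares to minus the product of its generators' squares); cross terms between blades sharing an index anticommute and cancel; the commuting (index-disjoint) pairs give grade-4 terms 2*c*c'*(blade product), which cancel blade by blade — e_{1234}: -\frac{65610000}{47872561} + \frac{65610000}{47872561} = 0 — confirming B is simple. So B^2 = \frac{81}{4}.
Answer: boost, certificate B^2 = \frac{81}{4}. Key observation: B^2 = \frac{81}{4} is a conjugation invariant, so its sign decides the class regardless of the surface form of B.


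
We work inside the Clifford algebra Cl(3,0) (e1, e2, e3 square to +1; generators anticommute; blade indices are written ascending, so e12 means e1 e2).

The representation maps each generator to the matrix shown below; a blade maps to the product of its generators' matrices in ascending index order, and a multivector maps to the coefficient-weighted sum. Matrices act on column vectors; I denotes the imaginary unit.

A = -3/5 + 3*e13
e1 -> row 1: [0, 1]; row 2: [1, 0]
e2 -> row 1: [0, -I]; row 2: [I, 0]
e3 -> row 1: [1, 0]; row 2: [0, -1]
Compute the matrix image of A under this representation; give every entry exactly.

Bivector images (products of the table entries): rho(e13) = rho(e1)rho(e3) = row 1: [0, -1]; row 2: [1, 0].
M = (-3/5)*1 + (3)*rho(e13), summed entrywise (1 is the identity matrix):
Answer: row 1: [-3/5, -3]; row 2: [3, -3/5]
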